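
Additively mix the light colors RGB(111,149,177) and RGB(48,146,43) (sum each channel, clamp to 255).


Additive: each channel = min(255, C₁+C₂)
R: 111+48 = 159 → 159
G: 149+146 = 295 → 255
B: 177+43 = 220 → 220
= RGB(159, 255, 220)


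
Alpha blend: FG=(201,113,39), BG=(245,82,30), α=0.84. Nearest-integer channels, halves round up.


C = α×F + (1-α)×B, with 1-α = 0.16
R: 0.84×201 + 0.16×245 = 168.84 + 39.20 = 208.04 → 208
G: 0.84×113 + 0.16×82 = 94.92 + 13.12 = 108.04 → 108
B: 0.84×39 + 0.16×30 = 32.76 + 4.80 = 37.56 → 38
= RGB(208, 108, 38)


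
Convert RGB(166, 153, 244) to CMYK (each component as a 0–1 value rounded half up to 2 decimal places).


R'=166/255≈0.6510, G'=153/255≈0.6000, B'=244/255≈0.9569
K = 1 - max(R',G',B') = 1 - 244/255 = 11/255 = 0.04313… → 0.04
(1-R'-K)/(1-K) simplifies to (max-R)/max with max = 244:
C = (244-166)/244 = 78/244 = 0.31967… → 0.32
M = (244-153)/244 = 91/244 = 0.37295… → 0.37
Y = (244-244)/244 = 0/244 = 0 → 0.00
= CMYK(0.32, 0.37, 0.00, 0.04)


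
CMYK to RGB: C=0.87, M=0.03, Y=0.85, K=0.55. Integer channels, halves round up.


R = 255 × (1-C) × (1-K) = 255 × 0.13 × 0.45 = 14.9175 → 15
G = 255 × (1-M) × (1-K) = 255 × 0.97 × 0.45 = 111.3075 → 111
B = 255 × (1-Y) × (1-K) = 255 × 0.15 × 0.45 = 17.2125 → 17
= RGB(15, 111, 17)


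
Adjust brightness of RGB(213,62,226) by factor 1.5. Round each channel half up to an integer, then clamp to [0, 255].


Multiply each channel by 1.5, round half up, clamp to [0, 255]
R: 213×1.5 = 319.5 → round → 320 → clamp → 255
G: 62×1.5 = 93
B: 226×1.5 = 339 → clamp → 255
= RGB(255, 93, 255)


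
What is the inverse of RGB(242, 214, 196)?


Invert: (255-R, 255-G, 255-B)
R: 255-242 = 13
G: 255-214 = 41
B: 255-196 = 59
= RGB(13, 41, 59)


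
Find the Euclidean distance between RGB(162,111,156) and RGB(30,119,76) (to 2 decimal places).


d = √[(R₁-R₂)² + (G₁-G₂)² + (B₁-B₂)²]
d = √[(162-30)² + (111-119)² + (156-76)²]
d = √[17424 + 64 + 6400]
d = √23888
d ≈ 154.56


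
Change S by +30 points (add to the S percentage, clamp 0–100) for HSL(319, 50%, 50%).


Original S = 50%
Adjustment = +30 percentage points
New S = 50 + (30) = 80
Clamp to [0, 100] → 80
= HSL(319°, 80%, 50%)


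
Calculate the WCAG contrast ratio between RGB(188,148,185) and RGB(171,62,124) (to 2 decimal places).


Linearize each sRGB channel c=v/255: c/12.92 if c ≤ 0.04045 else ((c+0.055)/1.055)^2.4
L = 0.2126×R_lin + 0.7152×G_lin + 0.0722×B_lin
Color 1 (188,148,185):
  R=188: 188/255≈0.7373 > 0.04045 → ((0.7373+0.055)/1.055)^2.4 ≈ 0.50289
  G=148: 148/255≈0.5804 > 0.04045 → ((0.5804+0.055)/1.055)^2.4 ≈ 0.29614
  B=185: 185/255≈0.7255 > 0.04045 → ((0.7255+0.055)/1.055)^2.4 ≈ 0.48515
  L1 = 0.2126×0.50289 + 0.7152×0.29614 + 0.0722×0.48515 ≈ 0.35374
Color 2 (171,62,124):
  R=171: 171/255≈0.6706 > 0.04045 → ((0.6706+0.055)/1.055)^2.4 ≈ 0.40724
  G=62: 62/255≈0.2431 > 0.04045 → ((0.2431+0.055)/1.055)^2.4 ≈ 0.04817
  B=124: 124/255≈0.4863 > 0.04045 → ((0.4863+0.055)/1.055)^2.4 ≈ 0.20156
  L2 = 0.2126×0.40724 + 0.7152×0.04817 + 0.0722×0.20156 ≈ 0.13558
Lighter = 0.35374, Darker = 0.13558
Ratio = (L_lighter + 0.05) / (L_darker + 0.05)
Ratio = (0.35374 + 0.05) / (0.13558 + 0.05) = 0.40374 / 0.18558 ≈ 2.1755
Ratio ≈ 2.18:1


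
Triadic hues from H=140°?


Triadic: equally spaced at 120° intervals
H1 = 140°
H2 = (140 + 120) mod 360 = 260°
H3 = (140 + 240) mod 360 = 20°
Triadic = 140°, 260°, 20°


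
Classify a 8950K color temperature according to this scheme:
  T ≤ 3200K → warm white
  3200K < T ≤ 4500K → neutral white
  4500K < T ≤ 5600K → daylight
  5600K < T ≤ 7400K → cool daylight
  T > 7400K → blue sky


Temperature: 8950K
8950K > 7400K → blue sky
Classification: blue sky


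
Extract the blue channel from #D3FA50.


Color: #D3FA50
R = D3 = 211
G = FA = 250
B = 50 = 80
Blue = 80


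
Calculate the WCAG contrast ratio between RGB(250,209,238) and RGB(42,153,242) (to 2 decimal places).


Linearize each sRGB channel c=v/255: c/12.92 if c ≤ 0.04045 else ((c+0.055)/1.055)^2.4
L = 0.2126×R_lin + 0.7152×G_lin + 0.0722×B_lin
Color 1 (250,209,238):
  R=250: 250/255≈0.9804 > 0.04045 → ((0.9804+0.055)/1.055)^2.4 ≈ 0.95597
  G=209: 209/255≈0.8196 > 0.04045 → ((0.8196+0.055)/1.055)^2.4 ≈ 0.63760
  B=238: 238/255≈0.9333 > 0.04045 → ((0.9333+0.055)/1.055)^2.4 ≈ 0.85499
  L1 = 0.2126×0.95597 + 0.7152×0.63760 + 0.0722×0.85499 ≈ 0.72098
Color 2 (42,153,242):
  R=42: 42/255≈0.1647 > 0.04045 → ((0.1647+0.055)/1.055)^2.4 ≈ 0.02315
  G=153: 153/255≈0.6000 > 0.04045 → ((0.6000+0.055)/1.055)^2.4 ≈ 0.31855
  B=242: 242/255≈0.9490 > 0.04045 → ((0.9490+0.055)/1.055)^2.4 ≈ 0.88792
  L2 = 0.2126×0.02315 + 0.7152×0.31855 + 0.0722×0.88792 ≈ 0.29686
Lighter = 0.72098, Darker = 0.29686
Ratio = (L_lighter + 0.05) / (L_darker + 0.05)
Ratio = (0.72098 + 0.05) / (0.29686 + 0.05) = 0.77098 / 0.34686 ≈ 2.2228
Ratio ≈ 2.22:1


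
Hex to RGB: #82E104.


82 → 130 (R)
E1 → 225 (G)
04 → 4 (B)
= RGB(130, 225, 4)


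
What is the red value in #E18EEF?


Color: #E18EEF
R = E1 = 225
G = 8E = 142
B = EF = 239
Red = 225


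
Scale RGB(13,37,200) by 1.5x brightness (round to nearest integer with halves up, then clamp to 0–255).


Multiply each channel by 1.5, round half up, clamp to [0, 255]
R: 13×1.5 = 19.5 → round → 20
G: 37×1.5 = 55.5 → round → 56
B: 200×1.5 = 300 → clamp → 255
= RGB(20, 56, 255)


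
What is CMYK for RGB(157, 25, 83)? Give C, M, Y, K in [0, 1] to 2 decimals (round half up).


R'=157/255≈0.6157, G'=25/255≈0.0980, B'=83/255≈0.3255
K = 1 - max(R',G',B') = 1 - 157/255 = 98/255 = 0.38431… → 0.38
(1-R'-K)/(1-K) simplifies to (max-R)/max with max = 157:
C = (157-157)/157 = 0/157 = 0 → 0.00
M = (157-25)/157 = 132/157 = 0.84076… → 0.84
Y = (157-83)/157 = 74/157 = 0.47133… → 0.47
= CMYK(0.00, 0.84, 0.47, 0.38)


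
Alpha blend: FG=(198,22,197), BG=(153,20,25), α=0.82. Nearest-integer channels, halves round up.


C = α×F + (1-α)×B, with 1-α = 0.18
R: 0.82×198 + 0.18×153 = 162.36 + 27.54 = 189.90 → 190
G: 0.82×22 + 0.18×20 = 18.04 + 3.60 = 21.64 → 22
B: 0.82×197 + 0.18×25 = 161.54 + 4.50 = 166.04 → 166
= RGB(190, 22, 166)


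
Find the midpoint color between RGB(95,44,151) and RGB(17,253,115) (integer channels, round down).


Midpoint: each channel = ⌊(C₁+C₂)/2⌋
R: ⌊(95+17)/2⌋ = 56
G: ⌊(44+253)/2⌋ = 148
B: ⌊(151+115)/2⌋ = 133
= RGB(56, 148, 133)


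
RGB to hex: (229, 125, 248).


R = 229 → E5 (hex)
G = 125 → 7D (hex)
B = 248 → F8 (hex)
Hex = #E57DF8


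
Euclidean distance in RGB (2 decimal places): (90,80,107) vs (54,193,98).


d = √[(R₁-R₂)² + (G₁-G₂)² + (B₁-B₂)²]
d = √[(90-54)² + (80-193)² + (107-98)²]
d = √[1296 + 12769 + 81]
d = √14146
d ≈ 118.94


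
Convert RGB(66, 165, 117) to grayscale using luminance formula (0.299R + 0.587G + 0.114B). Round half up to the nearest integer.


Gray = 0.299×R + 0.587×G + 0.114×B
Gray = 0.299×66 + 0.587×165 + 0.114×117
Gray = 19.734 + 96.855 + 13.338
Gray = 129.927 → round half up → 130
Gray = 130


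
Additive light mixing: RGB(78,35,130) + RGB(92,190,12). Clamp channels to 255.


Additive: each channel = min(255, C₁+C₂)
R: 78+92 = 170 → 170
G: 35+190 = 225 → 225
B: 130+12 = 142 → 142
= RGB(170, 225, 142)


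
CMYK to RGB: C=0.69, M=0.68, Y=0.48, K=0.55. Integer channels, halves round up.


R = 255 × (1-C) × (1-K) = 255 × 0.31 × 0.45 = 35.5725 → 36
G = 255 × (1-M) × (1-K) = 255 × 0.32 × 0.45 = 36.72 → 37
B = 255 × (1-Y) × (1-K) = 255 × 0.52 × 0.45 = 59.67 → 60
= RGB(36, 37, 60)


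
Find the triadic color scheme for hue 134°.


Triadic: equally spaced at 120° intervals
H1 = 134°
H2 = (134 + 120) mod 360 = 254°
H3 = (134 + 240) mod 360 = 14°
Triadic = 134°, 254°, 14°


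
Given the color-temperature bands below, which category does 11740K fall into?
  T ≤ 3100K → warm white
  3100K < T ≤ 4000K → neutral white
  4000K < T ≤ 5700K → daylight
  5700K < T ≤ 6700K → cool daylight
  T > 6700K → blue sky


Temperature: 11740K
11740K > 6700K → blue sky
Classification: blue sky


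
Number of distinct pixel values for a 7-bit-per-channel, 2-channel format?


Total bits = 7 bits/channel × 2 channels = 14 bits
Distinct pixel values = 2^14
= 16,384 pixel values


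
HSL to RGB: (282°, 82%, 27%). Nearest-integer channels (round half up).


H=282°, S=0.82, L=0.27
C = (1-|2L-1|)×S = (1-|-0.46|)×0.82 = 0.4428
H' = H/60 = 282/60 ≈ 4.7000; X = C×(1-|H' mod 2 - 1|) = 0.30996
m = L - C/2 = 0.27 - 0.2214 = 0.0486
Sector ⌊H'⌋ = 4 → (R',G',B') = (0.30996, 0.0, 0.4428)
RGB = ((R'+m)×255, (G'+m)×255, (B'+m)×255) = (91.4328, 12.393, 125.307)
Round half up → RGB(91, 12, 125)


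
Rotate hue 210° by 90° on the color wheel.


New hue = (H + rotation) mod 360
New hue = (210 + 90) mod 360
= 300 mod 360
= 300°


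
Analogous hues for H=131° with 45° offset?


Base hue: 131°
Left analog: (131 - 45) mod 360 = 86°
Right analog: (131 + 45) mod 360 = 176°
Analogous hues = 86° and 176°


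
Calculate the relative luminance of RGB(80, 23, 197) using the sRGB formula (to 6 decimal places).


Linearize each channel (sRGB transfer function): c = v/255; c_lin = c/12.92 if c ≤ 0.04045, else ((c+0.055)/1.055)^2.4
  R: 80/255 ≈ 0.313725 > 0.04045 → ((0.313725+0.055)/1.055)^2.4 ≈ 0.080220
  G: 23/255 ≈ 0.090196 > 0.04045 → ((0.090196+0.055)/1.055)^2.4 ≈ 0.008568
  B: 197/255 ≈ 0.772549 > 0.04045 → ((0.772549+0.055)/1.055)^2.4 ≈ 0.558340
R_lin = 0.080220, G_lin = 0.008568, B_lin = 0.558340
L = 0.2126×R + 0.7152×G + 0.0722×B
L = 0.2126×0.080220 + 0.7152×0.008568 + 0.0722×0.558340
L ≈ 0.063495


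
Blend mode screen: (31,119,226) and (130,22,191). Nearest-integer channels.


Screen: C = 255 - (255-A)×(255-B)/255, rounded to nearest integer
R: 255 - (255-31)×(255-130)/255 = 255 - 28000/255 ≈ 255 - 109.804 = 145.196 → 145
G: 255 - (255-119)×(255-22)/255 = 255 - 31688/255 ≈ 255 - 124.267 = 130.733 → 131
B: 255 - (255-226)×(255-191)/255 = 255 - 1856/255 ≈ 255 - 7.278 = 247.722 → 248
= RGB(145, 131, 248)


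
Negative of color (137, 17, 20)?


Invert: (255-R, 255-G, 255-B)
R: 255-137 = 118
G: 255-17 = 238
B: 255-20 = 235
= RGB(118, 238, 235)


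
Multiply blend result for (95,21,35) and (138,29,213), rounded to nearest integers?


Multiply: C = A×B/255, rounded to nearest integer
R: 95×138/255 = 13110/255 ≈ 51.412 → 51
G: 21×29/255 = 609/255 ≈ 2.388 → 2
B: 35×213/255 = 7455/255 ≈ 29.235 → 29
= RGB(51, 2, 29)


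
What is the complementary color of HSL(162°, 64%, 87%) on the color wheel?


Complement = opposite side of color wheel = hue + 180°
H' = (162 + 180) mod 360 = 342°
S and L unchanged.
= HSL(342°, 64%, 87%)


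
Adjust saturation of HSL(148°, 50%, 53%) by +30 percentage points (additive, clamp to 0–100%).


Original S = 50%
Adjustment = +30 percentage points
New S = 50 + (30) = 80
Clamp to [0, 100] → 80
= HSL(148°, 80%, 53%)


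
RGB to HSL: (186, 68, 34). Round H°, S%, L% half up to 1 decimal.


Normalize: R'=186/255≈0.7294, G'=68/255≈0.2667, B'=34/255≈0.1333
Max=186/255, Min=34/255, Δ=Max-Min=152/255
L = (Max+Min)/2 = (186+34)/510 = 220/510 = 0.43137… → L = 43.1%
L ≤ 0.5 → S = Δ/(Max+Min) = 152/(186+34) = 152/220 = 0.69090… → S = 69.1%
(the 1/255 factors cancel in S and H, so raw channel differences can be used)
Max is R' → H = 60 × (((G-B)/Δ) mod 6) = 60 × (((68-34)/152) mod 6)
  34/152 = 0.2236…
  H = 60 × 0.2236… = 13.421…° → H = 13.4°
= HSL(13.4°, 69.1%, 43.1%)


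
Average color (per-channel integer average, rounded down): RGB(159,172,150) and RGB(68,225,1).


Midpoint: each channel = ⌊(C₁+C₂)/2⌋
R: ⌊(159+68)/2⌋ = 113
G: ⌊(172+225)/2⌋ = 198
B: ⌊(150+1)/2⌋ = 75
= RGB(113, 198, 75)


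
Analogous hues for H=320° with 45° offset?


Base hue: 320°
Left analog: (320 - 45) mod 360 = 275°
Right analog: (320 + 45) mod 360 = 5°
Analogous hues = 275° and 5°


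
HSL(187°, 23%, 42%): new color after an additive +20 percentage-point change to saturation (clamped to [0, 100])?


Original S = 23%
Adjustment = +20 percentage points
New S = 23 + (20) = 43
Clamp to [0, 100] → 43
= HSL(187°, 43%, 42%)


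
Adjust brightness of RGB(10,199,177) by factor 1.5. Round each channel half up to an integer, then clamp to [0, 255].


Multiply each channel by 1.5, round half up, clamp to [0, 255]
R: 10×1.5 = 15
G: 199×1.5 = 298.5 → round → 299 → clamp → 255
B: 177×1.5 = 265.5 → round → 266 → clamp → 255
= RGB(15, 255, 255)


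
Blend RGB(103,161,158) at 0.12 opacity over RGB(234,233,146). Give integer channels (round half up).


C = α×F + (1-α)×B, with 1-α = 0.88
R: 0.12×103 + 0.88×234 = 12.36 + 205.92 = 218.28 → 218
G: 0.12×161 + 0.88×233 = 19.32 + 205.04 = 224.36 → 224
B: 0.12×158 + 0.88×146 = 18.96 + 128.48 = 147.44 → 147
= RGB(218, 224, 147)


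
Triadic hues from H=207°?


Triadic: equally spaced at 120° intervals
H1 = 207°
H2 = (207 + 120) mod 360 = 327°
H3 = (207 + 240) mod 360 = 87°
Triadic = 207°, 327°, 87°


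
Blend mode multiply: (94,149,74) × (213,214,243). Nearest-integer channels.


Multiply: C = A×B/255, rounded to nearest integer
R: 94×213/255 = 20022/255 ≈ 78.518 → 79
G: 149×214/255 = 31886/255 ≈ 125.043 → 125
B: 74×243/255 = 17982/255 ≈ 70.518 → 71
= RGB(79, 125, 71)


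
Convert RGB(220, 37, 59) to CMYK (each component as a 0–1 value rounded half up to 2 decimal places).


R'=220/255≈0.8627, G'=37/255≈0.1451, B'=59/255≈0.2314
K = 1 - max(R',G',B') = 1 - 220/255 = 35/255 = 0.13725… → 0.14
(1-R'-K)/(1-K) simplifies to (max-R)/max with max = 220:
C = (220-220)/220 = 0/220 = 0 → 0.00
M = (220-37)/220 = 183/220 = 0.83181… → 0.83
Y = (220-59)/220 = 161/220 = 0.73181… → 0.73
= CMYK(0.00, 0.83, 0.73, 0.14)


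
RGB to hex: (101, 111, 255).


R = 101 → 65 (hex)
G = 111 → 6F (hex)
B = 255 → FF (hex)
Hex = #656FFF


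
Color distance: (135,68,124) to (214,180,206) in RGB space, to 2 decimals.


d = √[(R₁-R₂)² + (G₁-G₂)² + (B₁-B₂)²]
d = √[(135-214)² + (68-180)² + (124-206)²]
d = √[6241 + 12544 + 6724]
d = √25509
d ≈ 159.72


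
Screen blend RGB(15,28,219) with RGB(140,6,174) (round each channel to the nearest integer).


Screen: C = 255 - (255-A)×(255-B)/255, rounded to nearest integer
R: 255 - (255-15)×(255-140)/255 = 255 - 27600/255 ≈ 255 - 108.235 = 146.765 → 147
G: 255 - (255-28)×(255-6)/255 = 255 - 56523/255 ≈ 255 - 221.659 = 33.341 → 33
B: 255 - (255-219)×(255-174)/255 = 255 - 2916/255 ≈ 255 - 11.435 = 243.565 → 244
= RGB(147, 33, 244)


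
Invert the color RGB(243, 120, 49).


Invert: (255-R, 255-G, 255-B)
R: 255-243 = 12
G: 255-120 = 135
B: 255-49 = 206
= RGB(12, 135, 206)


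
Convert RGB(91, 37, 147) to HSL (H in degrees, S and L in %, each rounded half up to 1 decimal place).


Normalize: R'=91/255≈0.3569, G'=37/255≈0.1451, B'=147/255≈0.5765
Max=147/255, Min=37/255, Δ=Max-Min=110/255
L = (Max+Min)/2 = (147+37)/510 = 184/510 = 0.36078… → L = 36.1%
L ≤ 0.5 → S = Δ/(Max+Min) = 110/(147+37) = 110/184 = 0.59782… → S = 59.8%
(the 1/255 factors cancel in S and H, so raw channel differences can be used)
Max is B' → H = 60 × ((R-G)/Δ + 4) = 60 × ((91-37)/110 + 4)
  54/110 + 4 = 0.4909… + 4 = 4.4909…
  H = 60 × 4.4909… = 269.454…° → H = 269.5°
= HSL(269.5°, 59.8%, 36.1%)


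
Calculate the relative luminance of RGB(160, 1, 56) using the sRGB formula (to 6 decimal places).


Linearize each channel (sRGB transfer function): c = v/255; c_lin = c/12.92 if c ≤ 0.04045, else ((c+0.055)/1.055)^2.4
  R: 160/255 ≈ 0.627451 > 0.04045 → ((0.627451+0.055)/1.055)^2.4 ≈ 0.351533
  G: 1/255 ≈ 0.003922 ≤ 0.04045 → 0.003922/12.92 ≈ 0.000304
  B: 56/255 ≈ 0.219608 > 0.04045 → ((0.219608+0.055)/1.055)^2.4 ≈ 0.039546
R_lin = 0.351533, G_lin = 0.000304, B_lin = 0.039546
L = 0.2126×R + 0.7152×G + 0.0722×B
L = 0.2126×0.351533 + 0.7152×0.000304 + 0.0722×0.039546
L ≈ 0.077808


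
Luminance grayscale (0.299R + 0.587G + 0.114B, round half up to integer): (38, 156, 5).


Gray = 0.299×R + 0.587×G + 0.114×B
Gray = 0.299×38 + 0.587×156 + 0.114×5
Gray = 11.362 + 91.572 + 0.570
Gray = 103.504 → round half up → 104
Gray = 104


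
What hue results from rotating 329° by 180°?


New hue = (H + rotation) mod 360
New hue = (329 + 180) mod 360
= 509 mod 360
= 149°


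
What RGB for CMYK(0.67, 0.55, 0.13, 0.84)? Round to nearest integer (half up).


R = 255 × (1-C) × (1-K) = 255 × 0.33 × 0.16 = 13.464 → 13
G = 255 × (1-M) × (1-K) = 255 × 0.45 × 0.16 = 18.36 → 18
B = 255 × (1-Y) × (1-K) = 255 × 0.87 × 0.16 = 35.496 → 35
= RGB(13, 18, 35)


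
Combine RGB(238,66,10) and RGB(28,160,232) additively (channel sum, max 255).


Additive: each channel = min(255, C₁+C₂)
R: 238+28 = 266 → 255
G: 66+160 = 226 → 226
B: 10+232 = 242 → 242
= RGB(255, 226, 242)


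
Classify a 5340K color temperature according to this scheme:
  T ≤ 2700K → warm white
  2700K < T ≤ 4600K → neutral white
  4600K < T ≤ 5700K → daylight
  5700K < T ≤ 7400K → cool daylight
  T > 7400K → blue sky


Temperature: 5340K
4600K < 5340K ≤ 5700K → daylight
Classification: daylight


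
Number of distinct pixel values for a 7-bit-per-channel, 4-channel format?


Total bits = 7 bits/channel × 4 channels = 28 bits
Distinct pixel values = 2^28
= 268,435,456 pixel values


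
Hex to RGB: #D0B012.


D0 → 208 (R)
B0 → 176 (G)
12 → 18 (B)
= RGB(208, 176, 18)


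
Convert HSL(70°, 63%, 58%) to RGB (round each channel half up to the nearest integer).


H=70°, S=0.63, L=0.58
C = (1-|2L-1|)×S = (1-|0.16|)×0.63 = 0.5292
H' = H/60 = 70/60 ≈ 1.1667; X = C×(1-|H' mod 2 - 1|) = 0.441
m = L - C/2 = 0.58 - 0.2646 = 0.3154
Sector ⌊H'⌋ = 1 → (R',G',B') = (0.441, 0.5292, 0.0)
RGB = ((R'+m)×255, (G'+m)×255, (B'+m)×255) = (192.882, 215.373, 80.427)
Round half up → RGB(193, 215, 80)


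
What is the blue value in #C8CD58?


Color: #C8CD58
R = C8 = 200
G = CD = 205
B = 58 = 88
Blue = 88


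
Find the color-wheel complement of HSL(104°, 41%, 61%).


Complement = opposite side of color wheel = hue + 180°
H' = (104 + 180) mod 360 = 284°
S and L unchanged.
= HSL(284°, 41%, 61%)


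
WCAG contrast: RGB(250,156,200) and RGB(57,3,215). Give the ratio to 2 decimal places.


Linearize each sRGB channel c=v/255: c/12.92 if c ≤ 0.04045 else ((c+0.055)/1.055)^2.4
L = 0.2126×R_lin + 0.7152×G_lin + 0.0722×B_lin
Color 1 (250,156,200):
  R=250: 250/255≈0.9804 > 0.04045 → ((0.9804+0.055)/1.055)^2.4 ≈ 0.95597
  G=156: 156/255≈0.6118 > 0.04045 → ((0.6118+0.055)/1.055)^2.4 ≈ 0.33245
  B=200: 200/255≈0.7843 > 0.04045 → ((0.7843+0.055)/1.055)^2.4 ≈ 0.57758
  L1 = 0.2126×0.95597 + 0.7152×0.33245 + 0.0722×0.57758 ≈ 0.48271
Color 2 (57,3,215):
  R=57: 57/255≈0.2235 > 0.04045 → ((0.2235+0.055)/1.055)^2.4 ≈ 0.04092
  G=3: 3/255≈0.0118 ≤ 0.04045 → 0.0118/12.92 ≈ 0.00091
  B=215: 215/255≈0.8431 > 0.04045 → ((0.8431+0.055)/1.055)^2.4 ≈ 0.67954
  L2 = 0.2126×0.04092 + 0.7152×0.00091 + 0.0722×0.67954 ≈ 0.05841
Lighter = 0.48271, Darker = 0.05841
Ratio = (L_lighter + 0.05) / (L_darker + 0.05)
Ratio = (0.48271 + 0.05) / (0.05841 + 0.05) = 0.53271 / 0.10841 ≈ 4.9137
Ratio ≈ 4.91:1


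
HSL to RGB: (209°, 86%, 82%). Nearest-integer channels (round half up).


H=209°, S=0.86, L=0.82
C = (1-|2L-1|)×S = (1-|0.64|)×0.86 = 0.3096
H' = H/60 = 209/60 ≈ 3.4833; X = C×(1-|H' mod 2 - 1|) = 0.15996
m = L - C/2 = 0.82 - 0.1548 = 0.6652
Sector ⌊H'⌋ = 3 → (R',G',B') = (0.0, 0.15996, 0.3096)
RGB = ((R'+m)×255, (G'+m)×255, (B'+m)×255) = (169.626, 210.4158, 248.574)
Round half up → RGB(170, 210, 249)


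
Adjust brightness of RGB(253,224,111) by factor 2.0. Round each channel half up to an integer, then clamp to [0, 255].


Multiply each channel by 2.0, round half up, clamp to [0, 255]
R: 253×2.0 = 506 → clamp → 255
G: 224×2.0 = 448 → clamp → 255
B: 111×2.0 = 222
= RGB(255, 255, 222)


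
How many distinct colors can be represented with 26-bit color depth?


Colors = 2^bits = 2^26
= 67,108,864 colors


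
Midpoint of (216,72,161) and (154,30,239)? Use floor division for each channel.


Midpoint: each channel = ⌊(C₁+C₂)/2⌋
R: ⌊(216+154)/2⌋ = 185
G: ⌊(72+30)/2⌋ = 51
B: ⌊(161+239)/2⌋ = 200
= RGB(185, 51, 200)


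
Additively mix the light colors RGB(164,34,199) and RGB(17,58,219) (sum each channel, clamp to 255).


Additive: each channel = min(255, C₁+C₂)
R: 164+17 = 181 → 181
G: 34+58 = 92 → 92
B: 199+219 = 418 → 255
= RGB(181, 92, 255)


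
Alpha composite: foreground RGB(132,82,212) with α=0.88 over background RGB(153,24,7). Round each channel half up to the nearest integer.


C = α×F + (1-α)×B, with 1-α = 0.12
R: 0.88×132 + 0.12×153 = 116.16 + 18.36 = 134.52 → 135
G: 0.88×82 + 0.12×24 = 72.16 + 2.88 = 75.04 → 75
B: 0.88×212 + 0.12×7 = 186.56 + 0.84 = 187.40 → 187
= RGB(135, 75, 187)


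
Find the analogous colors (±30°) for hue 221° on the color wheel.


Base hue: 221°
Left analog: (221 - 30) mod 360 = 191°
Right analog: (221 + 30) mod 360 = 251°
Analogous hues = 191° and 251°


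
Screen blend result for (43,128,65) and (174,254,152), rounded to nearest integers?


Screen: C = 255 - (255-A)×(255-B)/255, rounded to nearest integer
R: 255 - (255-43)×(255-174)/255 = 255 - 17172/255 ≈ 255 - 67.341 = 187.659 → 188
G: 255 - (255-128)×(255-254)/255 = 255 - 127/255 ≈ 255 - 0.498 = 254.502 → 255
B: 255 - (255-65)×(255-152)/255 = 255 - 19570/255 ≈ 255 - 76.745 = 178.255 → 178
= RGB(188, 255, 178)


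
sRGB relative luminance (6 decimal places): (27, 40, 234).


Linearize each channel (sRGB transfer function): c = v/255; c_lin = c/12.92 if c ≤ 0.04045, else ((c+0.055)/1.055)^2.4
  R: 27/255 ≈ 0.105882 > 0.04045 → ((0.105882+0.055)/1.055)^2.4 ≈ 0.010960
  G: 40/255 ≈ 0.156863 > 0.04045 → ((0.156863+0.055)/1.055)^2.4 ≈ 0.021219
  B: 234/255 ≈ 0.917647 > 0.04045 → ((0.917647+0.055)/1.055)^2.4 ≈ 0.822786
R_lin = 0.010960, G_lin = 0.021219, B_lin = 0.822786
L = 0.2126×R + 0.7152×G + 0.0722×B
L = 0.2126×0.010960 + 0.7152×0.021219 + 0.0722×0.822786
L ≈ 0.076911


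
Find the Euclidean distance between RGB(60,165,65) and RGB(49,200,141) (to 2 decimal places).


d = √[(R₁-R₂)² + (G₁-G₂)² + (B₁-B₂)²]
d = √[(60-49)² + (165-200)² + (65-141)²]
d = √[121 + 1225 + 5776]
d = √7122
d ≈ 84.39


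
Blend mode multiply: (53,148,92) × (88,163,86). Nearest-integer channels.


Multiply: C = A×B/255, rounded to nearest integer
R: 53×88/255 = 4664/255 ≈ 18.290 → 18
G: 148×163/255 = 24124/255 ≈ 94.604 → 95
B: 92×86/255 = 7912/255 ≈ 31.027 → 31
= RGB(18, 95, 31)


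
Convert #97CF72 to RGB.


97 → 151 (R)
CF → 207 (G)
72 → 114 (B)
= RGB(151, 207, 114)


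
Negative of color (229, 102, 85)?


Invert: (255-R, 255-G, 255-B)
R: 255-229 = 26
G: 255-102 = 153
B: 255-85 = 170
= RGB(26, 153, 170)


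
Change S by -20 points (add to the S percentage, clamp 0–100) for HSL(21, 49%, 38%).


Original S = 49%
Adjustment = -20 percentage points
New S = 49 + (-20) = 29
Clamp to [0, 100] → 29
= HSL(21°, 29%, 38%)


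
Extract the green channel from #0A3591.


Color: #0A3591
R = 0A = 10
G = 35 = 53
B = 91 = 145
Green = 53


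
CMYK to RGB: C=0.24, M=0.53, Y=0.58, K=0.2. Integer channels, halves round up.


R = 255 × (1-C) × (1-K) = 255 × 0.76 × 0.80 = 155.04 → 155
G = 255 × (1-M) × (1-K) = 255 × 0.47 × 0.80 = 95.88 → 96
B = 255 × (1-Y) × (1-K) = 255 × 0.42 × 0.80 = 85.68 → 86
= RGB(155, 96, 86)


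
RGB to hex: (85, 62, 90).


R = 85 → 55 (hex)
G = 62 → 3E (hex)
B = 90 → 5A (hex)
Hex = #553E5A


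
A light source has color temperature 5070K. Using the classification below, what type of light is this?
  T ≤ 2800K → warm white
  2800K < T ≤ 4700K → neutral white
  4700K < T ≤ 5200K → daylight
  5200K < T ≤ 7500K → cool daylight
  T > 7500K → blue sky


Temperature: 5070K
4700K < 5070K ≤ 5200K → daylight
Classification: daylight


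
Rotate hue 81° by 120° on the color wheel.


New hue = (H + rotation) mod 360
New hue = (81 + 120) mod 360
= 201 mod 360
= 201°


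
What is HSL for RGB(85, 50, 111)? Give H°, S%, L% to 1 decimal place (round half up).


Normalize: R'=85/255≈0.3333, G'=50/255≈0.1961, B'=111/255≈0.4353
Max=111/255, Min=50/255, Δ=Max-Min=61/255
L = (Max+Min)/2 = (111+50)/510 = 161/510 = 0.31568… → L = 31.6%
L ≤ 0.5 → S = Δ/(Max+Min) = 61/(111+50) = 61/161 = 0.37888… → S = 37.9%
(the 1/255 factors cancel in S and H, so raw channel differences can be used)
Max is B' → H = 60 × ((R-G)/Δ + 4) = 60 × ((85-50)/61 + 4)
  35/61 + 4 = 0.5737… + 4 = 4.5737…
  H = 60 × 4.5737… = 274.426…° → H = 274.4°
= HSL(274.4°, 37.9%, 31.6%)


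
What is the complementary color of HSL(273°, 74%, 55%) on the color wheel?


Complement = opposite side of color wheel = hue + 180°
H' = (273 + 180) mod 360 = 93°
S and L unchanged.
= HSL(93°, 74%, 55%)


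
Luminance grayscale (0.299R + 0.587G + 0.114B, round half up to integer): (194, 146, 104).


Gray = 0.299×R + 0.587×G + 0.114×B
Gray = 0.299×194 + 0.587×146 + 0.114×104
Gray = 58.006 + 85.702 + 11.856
Gray = 155.564 → round half up → 156
Gray = 156


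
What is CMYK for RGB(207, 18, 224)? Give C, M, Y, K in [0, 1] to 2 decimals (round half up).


R'=207/255≈0.8118, G'=18/255≈0.0706, B'=224/255≈0.8784
K = 1 - max(R',G',B') = 1 - 224/255 = 31/255 = 0.12156… → 0.12
(1-R'-K)/(1-K) simplifies to (max-R)/max with max = 224:
C = (224-207)/224 = 17/224 = 0.07589… → 0.08
M = (224-18)/224 = 206/224 = 0.91964… → 0.92
Y = (224-224)/224 = 0/224 = 0 → 0.00
= CMYK(0.08, 0.92, 0.00, 0.12)


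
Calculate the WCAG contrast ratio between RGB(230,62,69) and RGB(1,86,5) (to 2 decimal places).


Linearize each sRGB channel c=v/255: c/12.92 if c ≤ 0.04045 else ((c+0.055)/1.055)^2.4
L = 0.2126×R_lin + 0.7152×G_lin + 0.0722×B_lin
Color 1 (230,62,69):
  R=230: 230/255≈0.9020 > 0.04045 → ((0.9020+0.055)/1.055)^2.4 ≈ 0.79130
  G=62: 62/255≈0.2431 > 0.04045 → ((0.2431+0.055)/1.055)^2.4 ≈ 0.04817
  B=69: 69/255≈0.2706 > 0.04045 → ((0.2706+0.055)/1.055)^2.4 ≈ 0.05951
  L1 = 0.2126×0.79130 + 0.7152×0.04817 + 0.0722×0.05951 ≈ 0.20698
Color 2 (1,86,5):
  R=1: 1/255≈0.0039 ≤ 0.04045 → 0.0039/12.92 ≈ 0.00030
  G=86: 86/255≈0.3373 > 0.04045 → ((0.3373+0.055)/1.055)^2.4 ≈ 0.09306
  B=5: 5/255≈0.0196 ≤ 0.04045 → 0.0196/12.92 ≈ 0.00152
  L2 = 0.2126×0.00030 + 0.7152×0.09306 + 0.0722×0.00152 ≈ 0.06673
Lighter = 0.20698, Darker = 0.06673
Ratio = (L_lighter + 0.05) / (L_darker + 0.05)
Ratio = (0.20698 + 0.05) / (0.06673 + 0.05) = 0.25698 / 0.11673 ≈ 2.2015
Ratio ≈ 2.20:1


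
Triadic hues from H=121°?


Triadic: equally spaced at 120° intervals
H1 = 121°
H2 = (121 + 120) mod 360 = 241°
H3 = (121 + 240) mod 360 = 1°
Triadic = 121°, 241°, 1°


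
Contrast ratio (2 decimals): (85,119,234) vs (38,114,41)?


Linearize each sRGB channel c=v/255: c/12.92 if c ≤ 0.04045 else ((c+0.055)/1.055)^2.4
L = 0.2126×R_lin + 0.7152×G_lin + 0.0722×B_lin
Color 1 (85,119,234):
  R=85: 85/255≈0.3333 > 0.04045 → ((0.3333+0.055)/1.055)^2.4 ≈ 0.09084
  G=119: 119/255≈0.4667 > 0.04045 → ((0.4667+0.055)/1.055)^2.4 ≈ 0.18447
  B=234: 234/255≈0.9176 > 0.04045 → ((0.9176+0.055)/1.055)^2.4 ≈ 0.82279
  L1 = 0.2126×0.09084 + 0.7152×0.18447 + 0.0722×0.82279 ≈ 0.21065
Color 2 (38,114,41):
  R=38: 38/255≈0.1490 > 0.04045 → ((0.1490+0.055)/1.055)^2.4 ≈ 0.01938
  G=114: 114/255≈0.4471 > 0.04045 → ((0.4471+0.055)/1.055)^2.4 ≈ 0.16827
  B=41: 41/255≈0.1608 > 0.04045 → ((0.1608+0.055)/1.055)^2.4 ≈ 0.02217
  L2 = 0.2126×0.01938 + 0.7152×0.16827 + 0.0722×0.02217 ≈ 0.12607
Lighter = 0.21065, Darker = 0.12607
Ratio = (L_lighter + 0.05) / (L_darker + 0.05)
Ratio = (0.21065 + 0.05) / (0.12607 + 0.05) = 0.26065 / 0.17607 ≈ 1.4804
Ratio ≈ 1.48:1


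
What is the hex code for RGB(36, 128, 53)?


R = 36 → 24 (hex)
G = 128 → 80 (hex)
B = 53 → 35 (hex)
Hex = #248035


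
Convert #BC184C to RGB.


BC → 188 (R)
18 → 24 (G)
4C → 76 (B)
= RGB(188, 24, 76)


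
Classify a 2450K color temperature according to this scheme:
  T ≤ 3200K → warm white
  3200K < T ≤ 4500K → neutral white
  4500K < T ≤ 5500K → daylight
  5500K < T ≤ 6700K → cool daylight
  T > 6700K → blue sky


Temperature: 2450K
2450K ≤ 3200K → warm white
Classification: warm white


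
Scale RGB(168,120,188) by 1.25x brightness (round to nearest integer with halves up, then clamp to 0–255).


Multiply each channel by 1.25, round half up, clamp to [0, 255]
R: 168×1.25 = 210
G: 120×1.25 = 150
B: 188×1.25 = 235
= RGB(210, 150, 235)


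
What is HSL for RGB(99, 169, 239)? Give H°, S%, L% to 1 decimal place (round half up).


Normalize: R'=99/255≈0.3882, G'=169/255≈0.6627, B'=239/255≈0.9373
Max=239/255, Min=99/255, Δ=Max-Min=140/255
L = (Max+Min)/2 = (239+99)/510 = 338/510 = 0.66274… → L = 66.3%
L > 0.5 → S = Δ/(2-Max-Min) = 140/(510-239-99) = 140/172 = 0.81395… → S = 81.4%
(the 1/255 factors cancel in S and H, so raw channel differences can be used)
Max is B' → H = 60 × ((R-G)/Δ + 4) = 60 × ((99-169)/140 + 4)
  -70/140 + 4 = -0.5 + 4 = 3.5
  H = 60 × 3.5 = 210° → H = 210.0°
= HSL(210.0°, 81.4%, 66.3%)


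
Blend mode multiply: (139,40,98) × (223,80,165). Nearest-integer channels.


Multiply: C = A×B/255, rounded to nearest integer
R: 139×223/255 = 30997/255 ≈ 121.557 → 122
G: 40×80/255 = 3200/255 ≈ 12.549 → 13
B: 98×165/255 = 16170/255 ≈ 63.412 → 63
= RGB(122, 13, 63)


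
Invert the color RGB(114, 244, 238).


Invert: (255-R, 255-G, 255-B)
R: 255-114 = 141
G: 255-244 = 11
B: 255-238 = 17
= RGB(141, 11, 17)


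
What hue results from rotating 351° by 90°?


New hue = (H + rotation) mod 360
New hue = (351 + 90) mod 360
= 441 mod 360
= 81°


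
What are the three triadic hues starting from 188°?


Triadic: equally spaced at 120° intervals
H1 = 188°
H2 = (188 + 120) mod 360 = 308°
H3 = (188 + 240) mod 360 = 68°
Triadic = 188°, 308°, 68°


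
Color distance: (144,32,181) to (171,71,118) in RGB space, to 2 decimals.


d = √[(R₁-R₂)² + (G₁-G₂)² + (B₁-B₂)²]
d = √[(144-171)² + (32-71)² + (181-118)²]
d = √[729 + 1521 + 3969]
d = √6219
d ≈ 78.86


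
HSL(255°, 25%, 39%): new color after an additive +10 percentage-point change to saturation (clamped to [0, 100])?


Original S = 25%
Adjustment = +10 percentage points
New S = 25 + (10) = 35
Clamp to [0, 100] → 35
= HSL(255°, 35%, 39%)


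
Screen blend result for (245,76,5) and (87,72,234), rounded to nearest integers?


Screen: C = 255 - (255-A)×(255-B)/255, rounded to nearest integer
R: 255 - (255-245)×(255-87)/255 = 255 - 1680/255 ≈ 255 - 6.588 = 248.412 → 248
G: 255 - (255-76)×(255-72)/255 = 255 - 32757/255 ≈ 255 - 128.459 = 126.541 → 127
B: 255 - (255-5)×(255-234)/255 = 255 - 5250/255 ≈ 255 - 20.588 = 234.412 → 234
= RGB(248, 127, 234)


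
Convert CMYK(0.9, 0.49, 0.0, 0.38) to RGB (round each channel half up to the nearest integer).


R = 255 × (1-C) × (1-K) = 255 × 0.10 × 0.62 = 15.81 → 16
G = 255 × (1-M) × (1-K) = 255 × 0.51 × 0.62 = 80.631 → 81
B = 255 × (1-Y) × (1-K) = 255 × 1.00 × 0.62 = 158.1 → 158
= RGB(16, 81, 158)


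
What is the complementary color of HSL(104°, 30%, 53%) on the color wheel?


Complement = opposite side of color wheel = hue + 180°
H' = (104 + 180) mod 360 = 284°
S and L unchanged.
= HSL(284°, 30%, 53%)


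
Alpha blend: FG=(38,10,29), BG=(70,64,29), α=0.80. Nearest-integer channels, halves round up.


C = α×F + (1-α)×B, with 1-α = 0.20
R: 0.80×38 + 0.20×70 = 30.40 + 14.00 = 44.40 → 44
G: 0.80×10 + 0.20×64 = 8.00 + 12.80 = 20.80 → 21
B: 0.80×29 + 0.20×29 = 23.20 + 5.80 = 29.00 → 29
= RGB(44, 21, 29)


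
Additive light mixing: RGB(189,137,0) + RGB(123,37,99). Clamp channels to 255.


Additive: each channel = min(255, C₁+C₂)
R: 189+123 = 312 → 255
G: 137+37 = 174 → 174
B: 0+99 = 99 → 99
= RGB(255, 174, 99)


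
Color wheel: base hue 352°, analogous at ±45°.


Base hue: 352°
Left analog: (352 - 45) mod 360 = 307°
Right analog: (352 + 45) mod 360 = 37°
Analogous hues = 307° and 37°


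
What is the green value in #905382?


Color: #905382
R = 90 = 144
G = 53 = 83
B = 82 = 130
Green = 83


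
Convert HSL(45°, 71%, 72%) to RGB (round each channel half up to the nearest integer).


H=45°, S=0.71, L=0.72
C = (1-|2L-1|)×S = (1-|0.44|)×0.71 = 0.3976
H' = H/60 = 45/60 ≈ 0.7500; X = C×(1-|H' mod 2 - 1|) = 0.2982
m = L - C/2 = 0.72 - 0.1988 = 0.5212
Sector ⌊H'⌋ = 0 → (R',G',B') = (0.3976, 0.2982, 0.0)
RGB = ((R'+m)×255, (G'+m)×255, (B'+m)×255) = (234.294, 208.947, 132.906)
Round half up → RGB(234, 209, 133)


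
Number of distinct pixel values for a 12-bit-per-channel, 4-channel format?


Total bits = 12 bits/channel × 4 channels = 48 bits
Distinct pixel values = 2^48
= 281,474,976,710,656 pixel values


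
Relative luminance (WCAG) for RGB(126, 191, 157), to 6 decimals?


Linearize each channel (sRGB transfer function): c = v/255; c_lin = c/12.92 if c ≤ 0.04045, else ((c+0.055)/1.055)^2.4
  R: 126/255 ≈ 0.494118 > 0.04045 → ((0.494118+0.055)/1.055)^2.4 ≈ 0.208637
  G: 191/255 ≈ 0.749020 > 0.04045 → ((0.749020+0.055)/1.055)^2.4 ≈ 0.520996
  B: 157/255 ≈ 0.615686 > 0.04045 → ((0.615686+0.055)/1.055)^2.4 ≈ 0.337164
R_lin = 0.208637, G_lin = 0.520996, B_lin = 0.337164
L = 0.2126×R + 0.7152×G + 0.0722×B
L = 0.2126×0.208637 + 0.7152×0.520996 + 0.0722×0.337164
L ≈ 0.441315


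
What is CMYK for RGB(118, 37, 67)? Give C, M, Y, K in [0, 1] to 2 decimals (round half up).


R'=118/255≈0.4627, G'=37/255≈0.1451, B'=67/255≈0.2627
K = 1 - max(R',G',B') = 1 - 118/255 = 137/255 = 0.53725… → 0.54
(1-R'-K)/(1-K) simplifies to (max-R)/max with max = 118:
C = (118-118)/118 = 0/118 = 0 → 0.00
M = (118-37)/118 = 81/118 = 0.68644… → 0.69
Y = (118-67)/118 = 51/118 = 0.43220… → 0.43
= CMYK(0.00, 0.69, 0.43, 0.54)


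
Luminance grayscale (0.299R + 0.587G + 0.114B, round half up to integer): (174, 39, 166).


Gray = 0.299×R + 0.587×G + 0.114×B
Gray = 0.299×174 + 0.587×39 + 0.114×166
Gray = 52.026 + 22.893 + 18.924
Gray = 93.843 → round half up → 94
Gray = 94


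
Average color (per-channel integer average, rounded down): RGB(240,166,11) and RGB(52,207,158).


Midpoint: each channel = ⌊(C₁+C₂)/2⌋
R: ⌊(240+52)/2⌋ = 146
G: ⌊(166+207)/2⌋ = 186
B: ⌊(11+158)/2⌋ = 84
= RGB(146, 186, 84)


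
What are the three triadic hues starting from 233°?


Triadic: equally spaced at 120° intervals
H1 = 233°
H2 = (233 + 120) mod 360 = 353°
H3 = (233 + 240) mod 360 = 113°
Triadic = 233°, 353°, 113°


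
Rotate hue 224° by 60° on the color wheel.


New hue = (H + rotation) mod 360
New hue = (224 + 60) mod 360
= 284 mod 360
= 284°


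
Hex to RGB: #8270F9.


82 → 130 (R)
70 → 112 (G)
F9 → 249 (B)
= RGB(130, 112, 249)


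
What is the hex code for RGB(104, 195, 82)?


R = 104 → 68 (hex)
G = 195 → C3 (hex)
B = 82 → 52 (hex)
Hex = #68C352


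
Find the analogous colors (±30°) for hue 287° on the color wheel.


Base hue: 287°
Left analog: (287 - 30) mod 360 = 257°
Right analog: (287 + 30) mod 360 = 317°
Analogous hues = 257° and 317°


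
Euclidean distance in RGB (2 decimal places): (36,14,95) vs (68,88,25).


d = √[(R₁-R₂)² + (G₁-G₂)² + (B₁-B₂)²]
d = √[(36-68)² + (14-88)² + (95-25)²]
d = √[1024 + 5476 + 4900]
d = √11400
d ≈ 106.77


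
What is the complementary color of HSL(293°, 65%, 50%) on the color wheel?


Complement = opposite side of color wheel = hue + 180°
H' = (293 + 180) mod 360 = 113°
S and L unchanged.
= HSL(113°, 65%, 50%)


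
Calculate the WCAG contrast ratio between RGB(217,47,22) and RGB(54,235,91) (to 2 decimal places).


Linearize each sRGB channel c=v/255: c/12.92 if c ≤ 0.04045 else ((c+0.055)/1.055)^2.4
L = 0.2126×R_lin + 0.7152×G_lin + 0.0722×B_lin
Color 1 (217,47,22):
  R=217: 217/255≈0.8510 > 0.04045 → ((0.8510+0.055)/1.055)^2.4 ≈ 0.69387
  G=47: 47/255≈0.1843 > 0.04045 → ((0.1843+0.055)/1.055)^2.4 ≈ 0.02843
  B=22: 22/255≈0.0863 > 0.04045 → ((0.0863+0.055)/1.055)^2.4 ≈ 0.00802
  L1 = 0.2126×0.69387 + 0.7152×0.02843 + 0.0722×0.00802 ≈ 0.16843
Color 2 (54,235,91):
  R=54: 54/255≈0.2118 > 0.04045 → ((0.2118+0.055)/1.055)^2.4 ≈ 0.03689
  G=235: 235/255≈0.9216 > 0.04045 → ((0.9216+0.055)/1.055)^2.4 ≈ 0.83077
  B=91: 91/255≈0.3569 > 0.04045 → ((0.3569+0.055)/1.055)^2.4 ≈ 0.10462
  L2 = 0.2126×0.03689 + 0.7152×0.83077 + 0.0722×0.10462 ≈ 0.60956
Lighter = 0.60956, Darker = 0.16843
Ratio = (L_lighter + 0.05) / (L_darker + 0.05)
Ratio = (0.60956 + 0.05) / (0.16843 + 0.05) = 0.65956 / 0.21843 ≈ 3.0196
Ratio ≈ 3.02:1


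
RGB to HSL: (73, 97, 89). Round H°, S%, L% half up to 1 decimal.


Normalize: R'=73/255≈0.2863, G'=97/255≈0.3804, B'=89/255≈0.3490
Max=97/255, Min=73/255, Δ=Max-Min=24/255
L = (Max+Min)/2 = (97+73)/510 = 170/510 = 0.33333… → L = 33.3%
L ≤ 0.5 → S = Δ/(Max+Min) = 24/(97+73) = 24/170 = 0.14117… → S = 14.1%
(the 1/255 factors cancel in S and H, so raw channel differences can be used)
Max is G' → H = 60 × ((B-R)/Δ + 2) = 60 × ((89-73)/24 + 2)
  16/24 + 2 = 0.6666… + 2 = 2.6666…
  H = 60 × 2.6666… = 160° → H = 160.0°
= HSL(160.0°, 14.1%, 33.3%)


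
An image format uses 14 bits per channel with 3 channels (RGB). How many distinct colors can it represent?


Total bits = 14 bits/channel × 3 channels = 42 bits
Distinct colors = 2^42
= 4,398,046,511,104 colors


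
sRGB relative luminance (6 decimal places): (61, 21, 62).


Linearize each channel (sRGB transfer function): c = v/255; c_lin = c/12.92 if c ≤ 0.04045, else ((c+0.055)/1.055)^2.4
  R: 61/255 ≈ 0.239216 > 0.04045 → ((0.239216+0.055)/1.055)^2.4 ≈ 0.046665
  G: 21/255 ≈ 0.082353 > 0.04045 → ((0.082353+0.055)/1.055)^2.4 ≈ 0.007499
  B: 62/255 ≈ 0.243137 > 0.04045 → ((0.243137+0.055)/1.055)^2.4 ≈ 0.048172
R_lin = 0.046665, G_lin = 0.007499, B_lin = 0.048172
L = 0.2126×R + 0.7152×G + 0.0722×B
L = 0.2126×0.046665 + 0.7152×0.007499 + 0.0722×0.048172
L ≈ 0.018762


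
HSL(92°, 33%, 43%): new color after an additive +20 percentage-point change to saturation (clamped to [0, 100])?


Original S = 33%
Adjustment = +20 percentage points
New S = 33 + (20) = 53
Clamp to [0, 100] → 53
= HSL(92°, 53%, 43%)


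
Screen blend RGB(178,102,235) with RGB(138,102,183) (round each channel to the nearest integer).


Screen: C = 255 - (255-A)×(255-B)/255, rounded to nearest integer
R: 255 - (255-178)×(255-138)/255 = 255 - 9009/255 ≈ 255 - 35.329 = 219.671 → 220
G: 255 - (255-102)×(255-102)/255 = 255 - 23409/255 ≈ 255 - 91.800 = 163.200 → 163
B: 255 - (255-235)×(255-183)/255 = 255 - 1440/255 ≈ 255 - 5.647 = 249.353 → 249
= RGB(220, 163, 249)


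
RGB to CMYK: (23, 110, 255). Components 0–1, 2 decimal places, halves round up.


R'=23/255≈0.0902, G'=110/255≈0.4314, B'=255/255≈1.0000
K = 1 - max(R',G',B') = 1 - 255/255 = 0/255 = 0 → 0.00
(1-R'-K)/(1-K) simplifies to (max-R)/max with max = 255:
C = (255-23)/255 = 232/255 = 0.90980… → 0.91
M = (255-110)/255 = 145/255 = 0.56862… → 0.57
Y = (255-255)/255 = 0/255 = 0 → 0.00
= CMYK(0.91, 0.57, 0.00, 0.00)
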